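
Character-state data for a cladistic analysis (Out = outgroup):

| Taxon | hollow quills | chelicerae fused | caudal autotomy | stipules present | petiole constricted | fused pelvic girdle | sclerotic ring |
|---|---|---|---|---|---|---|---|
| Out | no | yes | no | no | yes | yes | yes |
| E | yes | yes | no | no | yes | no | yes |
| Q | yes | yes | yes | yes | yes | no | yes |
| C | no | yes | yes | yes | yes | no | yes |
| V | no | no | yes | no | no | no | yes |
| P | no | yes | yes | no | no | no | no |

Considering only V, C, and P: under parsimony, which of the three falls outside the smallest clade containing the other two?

C

Character polarity is set by the outgroup: the derived state is whichever differs from the outgroup's state, so for chelicerae fused, petiole constricted, fused pelvic girdle, sclerotic ring the derived state is 'no', and for the remaining characters it is 'yes'.
hollow quills groups E and Q, which is incompatible with the clades supported by the remaining characters; treating it as convergent (homoplasy) costs fewer steps than any alternative tree.
chelicerae fused (derived state 'no') is unique to V (autapomorphy; uninformative for grouping).
Only C, P, Q, and V show the derived state 'yes' for caudal autotomy, supporting them as a clade.
stipules present: derived state 'yes' in C and Q only — synapomorphy for {C, Q}.
petiole constricted: derived state 'no' in P and V only — synapomorphy for {P, V}.
fused pelvic girdle (derived state 'no') is shared by all ingroup taxa — unites the whole ingroup.
sclerotic ring: derived state 'no' in P only — an autapomorphy, so it tells us nothing about relationships among taxa.
Most parsimonious ingroup topology: (E,((Q,C),(V,P))).
P and V share a more recent common ancestor with each other than either does with C, so C is the least closely related of the three.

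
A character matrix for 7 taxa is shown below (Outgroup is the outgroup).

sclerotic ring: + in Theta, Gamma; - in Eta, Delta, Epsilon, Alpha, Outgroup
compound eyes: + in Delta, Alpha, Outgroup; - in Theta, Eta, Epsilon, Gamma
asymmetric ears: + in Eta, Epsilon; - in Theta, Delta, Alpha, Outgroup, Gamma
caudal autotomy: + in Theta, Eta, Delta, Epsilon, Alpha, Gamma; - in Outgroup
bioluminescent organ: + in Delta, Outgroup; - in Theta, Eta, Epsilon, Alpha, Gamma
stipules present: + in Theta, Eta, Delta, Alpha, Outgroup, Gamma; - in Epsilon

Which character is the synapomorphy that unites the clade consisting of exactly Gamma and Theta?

sclerotic ring

Character polarity is set by the outgroup: the derived state is whichever differs from the outgroup's state, so for compound eyes, bioluminescent organ, stipules present the derived state is '-', and for the remaining characters it is '+'.
sclerotic ring (derived state '+') is shared by Gamma and Theta — a synapomorphy uniting that clade.
Only Epsilon, Eta, Gamma, and Theta show the derived state '-' for compound eyes, supporting them as a clade.
asymmetric ears: derived state '+' in Epsilon and Eta only — synapomorphy for {Epsilon, Eta}.
caudal autotomy (derived state '+') is shared by all ingroup taxa — unites the whole ingroup.
bioluminescent organ: derived state '-' in Alpha, Epsilon, Eta, Gamma, and Theta only — synapomorphy for {Alpha, Epsilon, Eta, Gamma, Theta}.
stipules present (derived state '-') is unique to Epsilon (autapomorphy; uninformative for grouping).
Most parsimonious ingroup topology: ((((Gamma,Theta),(Epsilon,Eta)),Alpha),Delta).
The clade {Gamma, Theta} is supported by sclerotic ring: its derived state '+' occurs in exactly those taxa and in no other taxon (including the outgroup).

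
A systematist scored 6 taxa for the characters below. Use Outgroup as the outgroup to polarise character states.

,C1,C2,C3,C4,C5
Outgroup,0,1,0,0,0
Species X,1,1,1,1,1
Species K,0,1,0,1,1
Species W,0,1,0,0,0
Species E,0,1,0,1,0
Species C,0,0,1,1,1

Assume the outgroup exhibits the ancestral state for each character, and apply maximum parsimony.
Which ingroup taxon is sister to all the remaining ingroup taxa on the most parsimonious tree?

Species W

Character polarity is set by the outgroup: the derived state is whichever differs from the outgroup's state, so for C2 the derived state is '0', and for the remaining characters it is '1'.
C1 (derived state '1') is unique to Species X (autapomorphy; uninformative for grouping).
C2: derived state '0' in Species C only — an autapomorphy, so it tells us nothing about relationships among taxa.
C3: derived state '1' in Species C and Species X only — synapomorphy for {Species C, Species X}.
C4 (derived state '1') is shared by Species C, Species E, Species K, and Species X — a synapomorphy uniting that clade.
C5: derived state '1' in Species C, Species K, and Species X only — synapomorphy for {Species C, Species K, Species X}.
Most parsimonious ingroup topology: ((((Species X,Species C),Species K),Species E),Species W).
Species W is sister to the clade containing all other ingroup taxa, so it is the earliest-diverging (most basal) ingroup lineage.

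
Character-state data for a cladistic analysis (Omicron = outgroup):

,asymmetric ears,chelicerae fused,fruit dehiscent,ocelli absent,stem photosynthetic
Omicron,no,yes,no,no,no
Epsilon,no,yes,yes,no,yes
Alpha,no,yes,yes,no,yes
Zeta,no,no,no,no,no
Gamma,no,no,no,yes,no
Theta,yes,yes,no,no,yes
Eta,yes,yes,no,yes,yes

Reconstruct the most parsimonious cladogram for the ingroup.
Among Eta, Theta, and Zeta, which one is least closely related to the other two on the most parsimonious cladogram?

Zeta

Character polarity is set by the outgroup: the derived state is whichever differs from the outgroup's state, so for chelicerae fused the derived state is 'no', and for the remaining characters it is 'yes'.
asymmetric ears (derived state 'yes') is shared by Eta and Theta — a synapomorphy uniting that clade.
chelicerae fused: derived state 'no' in Gamma and Zeta only — synapomorphy for {Gamma, Zeta}.
fruit dehiscent (derived state 'yes') is shared by Alpha and Epsilon — a synapomorphy uniting that clade.
ocelli absent groups Eta and Gamma, which is incompatible with the clades supported by the remaining characters; treating it as convergent (homoplasy) costs fewer steps than any alternative tree.
Only Alpha, Epsilon, Eta, and Theta show the derived state 'yes' for stem photosynthetic, supporting them as a clade.
Most parsimonious ingroup topology: (((Epsilon,Alpha),(Theta,Eta)),(Zeta,Gamma)).
Theta and Eta share a more recent common ancestor with each other than either does with Zeta, so Zeta is the least closely related of the three.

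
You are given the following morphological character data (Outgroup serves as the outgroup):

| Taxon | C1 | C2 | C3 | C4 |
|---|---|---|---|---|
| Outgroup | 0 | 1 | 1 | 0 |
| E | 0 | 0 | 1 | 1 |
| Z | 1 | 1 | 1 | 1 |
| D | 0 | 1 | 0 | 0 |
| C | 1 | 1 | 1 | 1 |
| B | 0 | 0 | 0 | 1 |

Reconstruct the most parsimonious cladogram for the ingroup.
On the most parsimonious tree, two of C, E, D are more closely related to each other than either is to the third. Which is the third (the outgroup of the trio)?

Character polarity is set by the outgroup: the derived state is whichever differs from the outgroup's state, so for C2, C3 the derived state is '0', and for the remaining characters it is '1'.
C1: derived state '1' in C and Z only — synapomorphy for {C, Z}.
Only B and E show the derived state '0' for C2, supporting them as a clade.
C3 groups B and D, which is incompatible with the clades supported by the remaining characters; treating it as convergent (homoplasy) costs fewer steps than any alternative tree.
Only B, C, E, and Z show the derived state '1' for C4, supporting them as a clade.
Most parsimonious ingroup topology: (((E,B),(Z,C)),D).
C and E share a more recent common ancestor with each other than either does with D, so D is the least closely related of the three.

D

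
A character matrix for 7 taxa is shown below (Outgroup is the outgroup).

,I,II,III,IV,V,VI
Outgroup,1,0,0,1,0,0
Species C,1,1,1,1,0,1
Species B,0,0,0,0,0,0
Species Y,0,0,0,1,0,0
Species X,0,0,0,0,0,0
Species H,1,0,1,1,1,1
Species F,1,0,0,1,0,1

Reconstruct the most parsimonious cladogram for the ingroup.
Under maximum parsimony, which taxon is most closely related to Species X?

Character polarity is set by the outgroup: the derived state is whichever differs from the outgroup's state, so for I, IV the derived state is '0', and for the remaining characters it is '1'.
I: derived state '0' in Species B, Species X, and Species Y only — synapomorphy for {Species B, Species X, Species Y}.
II (derived state '1') is unique to Species C (autapomorphy; uninformative for grouping).
III (derived state '1') is shared by Species C and Species H — a synapomorphy uniting that clade.
IV (derived state '0') is shared by Species B and Species X — a synapomorphy uniting that clade.
V (derived state '1') is unique to Species H (autapomorphy; uninformative for grouping).
Only Species C, Species F, and Species H show the derived state '1' for VI, supporting them as a clade.
Most parsimonious ingroup topology: (((Species C,Species H),Species F),((Species B,Species X),Species Y)).
Species X and Species B form a cherry on this tree, so they are sister taxa.

Species B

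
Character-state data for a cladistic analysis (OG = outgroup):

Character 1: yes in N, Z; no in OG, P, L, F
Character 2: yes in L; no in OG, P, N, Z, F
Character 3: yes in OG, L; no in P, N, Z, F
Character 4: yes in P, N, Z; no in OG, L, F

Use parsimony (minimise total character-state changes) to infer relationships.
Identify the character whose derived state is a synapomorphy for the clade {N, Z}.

Character 1

Character polarity is set by the outgroup: the derived state is whichever differs from the outgroup's state, so for Character 3 the derived state is 'no', and for the remaining characters it is 'yes'.
Only N and Z show the derived state 'yes' for Character 1, supporting them as a clade.
Character 2 (derived state 'yes') is unique to L (autapomorphy; uninformative for grouping).
Character 3: derived state 'no' in F, N, P, and Z only — synapomorphy for {F, N, P, Z}.
Character 4 (derived state 'yes') is shared by N, P, and Z — a synapomorphy uniting that clade.
Most parsimonious ingroup topology: (((P,(N,Z)),F),L).
The clade {N, Z} is supported by Character 1: its derived state 'yes' occurs in exactly those taxa and in no other taxon (including the outgroup).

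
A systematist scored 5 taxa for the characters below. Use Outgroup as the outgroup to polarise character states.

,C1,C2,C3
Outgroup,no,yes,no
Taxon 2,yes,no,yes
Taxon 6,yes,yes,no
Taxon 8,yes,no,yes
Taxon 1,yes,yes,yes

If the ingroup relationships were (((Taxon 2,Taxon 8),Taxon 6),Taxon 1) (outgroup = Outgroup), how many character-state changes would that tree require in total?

Map each character onto (((Taxon 2,Taxon 8),Taxon 6),Taxon 1) (rooted by Outgroup) and count the minimum state changes it requires (Fitch parsimony):
C1: 1; C2: 1; C3: 2.
Total tree length = 4.

4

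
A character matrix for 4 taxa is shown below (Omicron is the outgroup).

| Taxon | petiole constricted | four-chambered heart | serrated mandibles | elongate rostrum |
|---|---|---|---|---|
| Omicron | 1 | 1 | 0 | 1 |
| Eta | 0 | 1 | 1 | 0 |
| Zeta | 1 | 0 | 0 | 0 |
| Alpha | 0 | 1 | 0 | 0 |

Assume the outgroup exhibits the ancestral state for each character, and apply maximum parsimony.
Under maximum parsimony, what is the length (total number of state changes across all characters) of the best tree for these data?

4

Character polarity is set by the outgroup: the derived state is whichever differs from the outgroup's state, so for petiole constricted, four-chambered heart, elongate rostrum the derived state is '0', and for the remaining characters it is '1'.
Only Alpha and Eta show the derived state '0' for petiole constricted, supporting them as a clade.
four-chambered heart (derived state '0') is unique to Zeta (autapomorphy; uninformative for grouping).
serrated mandibles (derived state '1') is unique to Eta (autapomorphy; uninformative for grouping).
All ingroup taxa share the derived state '0' for elongate rostrum; it defines the ingroup but does not resolve relationships within it.
Most parsimonious ingroup topology: ((Eta,Alpha),Zeta).
Changes per character on this tree: petiole constricted: 1; four-chambered heart: 1; serrated mandibles: 1; elongate rostrum: 1.
Total = 4.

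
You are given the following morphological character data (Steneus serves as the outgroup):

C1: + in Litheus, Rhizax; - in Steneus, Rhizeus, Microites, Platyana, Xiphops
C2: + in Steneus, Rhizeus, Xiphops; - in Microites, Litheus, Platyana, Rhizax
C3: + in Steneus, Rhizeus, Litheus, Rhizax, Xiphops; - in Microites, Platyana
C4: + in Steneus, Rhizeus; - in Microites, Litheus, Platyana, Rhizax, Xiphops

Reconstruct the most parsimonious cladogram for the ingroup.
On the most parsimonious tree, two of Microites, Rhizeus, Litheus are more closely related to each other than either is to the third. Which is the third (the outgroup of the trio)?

Rhizeus

Character polarity is set by the outgroup: the derived state is whichever differs from the outgroup's state, so for C2, C3, C4 the derived state is '-', and for the remaining characters it is '+'.
C1 (derived state '+') is shared by Litheus and Rhizax — a synapomorphy uniting that clade.
C2: derived state '-' in Litheus, Microites, Platyana, and Rhizax only — synapomorphy for {Litheus, Microites, Platyana, Rhizax}.
Only Microites and Platyana show the derived state '-' for C3, supporting them as a clade.
Only Litheus, Microites, Platyana, Rhizax, and Xiphops show the derived state '-' for C4, supporting them as a clade.
Most parsimonious ingroup topology: (Rhizeus,(((Microites,Platyana),(Litheus,Rhizax)),Xiphops)).
Microites and Litheus share a more recent common ancestor with each other than either does with Rhizeus, so Rhizeus is the least closely related of the three.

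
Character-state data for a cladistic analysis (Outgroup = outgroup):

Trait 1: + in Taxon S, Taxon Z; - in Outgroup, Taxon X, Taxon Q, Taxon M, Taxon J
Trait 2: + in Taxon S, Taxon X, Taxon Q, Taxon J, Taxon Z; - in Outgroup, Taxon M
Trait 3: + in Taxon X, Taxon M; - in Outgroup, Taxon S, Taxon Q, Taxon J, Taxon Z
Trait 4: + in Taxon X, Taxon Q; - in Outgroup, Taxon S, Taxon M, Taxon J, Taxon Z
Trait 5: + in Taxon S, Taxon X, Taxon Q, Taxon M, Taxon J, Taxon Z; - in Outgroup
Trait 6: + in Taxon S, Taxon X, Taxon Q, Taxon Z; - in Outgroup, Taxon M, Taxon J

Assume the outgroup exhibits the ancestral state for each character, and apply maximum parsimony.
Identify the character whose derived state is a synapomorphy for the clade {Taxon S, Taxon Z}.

The outgroup has state '-' for every character, so '+' is the derived state throughout.
Only Taxon S and Taxon Z show the derived state '+' for Trait 1, supporting them as a clade.
Only Taxon J, Taxon Q, Taxon S, Taxon X, and Taxon Z show the derived state '+' for Trait 2, supporting them as a clade.
Trait 3 (state '+') occurs in Taxon M and Taxon X but conflicts with the nesting implied by the other characters — most parsimoniously interpreted as homoplasy.
Trait 4 (derived state '+') is shared by Taxon Q and Taxon X — a synapomorphy uniting that clade.
Trait 5 (derived state '+') is shared by all ingroup taxa — unites the whole ingroup.
Trait 6 (derived state '+') is shared by Taxon Q, Taxon S, Taxon X, and Taxon Z — a synapomorphy uniting that clade.
Most parsimonious ingroup topology: ((((Taxon S,Taxon Z),(Taxon X,Taxon Q)),Taxon J),Taxon M).
The clade {Taxon S, Taxon Z} is supported by Trait 1: its derived state '+' occurs in exactly those taxa and in no other taxon (including the outgroup).

Trait 1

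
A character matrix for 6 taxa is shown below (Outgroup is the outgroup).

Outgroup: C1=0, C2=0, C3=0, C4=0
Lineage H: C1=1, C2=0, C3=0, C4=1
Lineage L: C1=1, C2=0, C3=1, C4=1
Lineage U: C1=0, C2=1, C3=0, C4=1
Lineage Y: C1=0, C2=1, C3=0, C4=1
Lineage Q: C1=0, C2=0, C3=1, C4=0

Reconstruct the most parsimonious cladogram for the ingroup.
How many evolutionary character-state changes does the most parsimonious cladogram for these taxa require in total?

The outgroup has state '0' for every character, so '1' is the derived state throughout.
C1 (derived state '1') is shared by Lineage H and Lineage L — a synapomorphy uniting that clade.
C2 (derived state '1') is shared by Lineage U and Lineage Y — a synapomorphy uniting that clade.
C3 (state '1') occurs in Lineage L and Lineage Q but conflicts with the nesting implied by the other characters — most parsimoniously interpreted as homoplasy.
C4: derived state '1' in Lineage H, Lineage L, Lineage U, and Lineage Y only — synapomorphy for {Lineage H, Lineage L, Lineage U, Lineage Y}.
Most parsimonious ingroup topology: (((Lineage H,Lineage L),(Lineage U,Lineage Y)),Lineage Q).
Changes per character on this tree: C1: 1; C2: 1; C3: 2; C4: 1.
Total = 5.

5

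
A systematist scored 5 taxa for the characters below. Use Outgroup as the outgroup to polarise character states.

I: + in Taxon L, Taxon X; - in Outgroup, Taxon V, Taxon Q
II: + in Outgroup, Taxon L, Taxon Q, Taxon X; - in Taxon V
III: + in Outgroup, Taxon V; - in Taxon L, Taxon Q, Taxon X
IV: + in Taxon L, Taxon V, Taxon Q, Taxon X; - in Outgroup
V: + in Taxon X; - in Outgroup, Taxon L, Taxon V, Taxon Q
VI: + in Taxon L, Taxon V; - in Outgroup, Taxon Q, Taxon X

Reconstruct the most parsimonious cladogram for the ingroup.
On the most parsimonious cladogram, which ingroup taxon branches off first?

Character polarity is set by the outgroup: the derived state is whichever differs from the outgroup's state, so for II, III the derived state is '-', and for the remaining characters it is '+'.
I: derived state '+' in Taxon L and Taxon X only — synapomorphy for {Taxon L, Taxon X}.
II: derived state '-' in Taxon V only — an autapomorphy, so it tells us nothing about relationships among taxa.
III (derived state '-') is shared by Taxon L, Taxon Q, and Taxon X — a synapomorphy uniting that clade.
All ingroup taxa share the derived state '+' for IV; it defines the ingroup but does not resolve relationships within it.
V: derived state '+' in Taxon X only — an autapomorphy, so it tells us nothing about relationships among taxa.
VI groups Taxon L and Taxon V, which is incompatible with the clades supported by the remaining characters; treating it as convergent (homoplasy) costs fewer steps than any alternative tree.
Most parsimonious ingroup topology: (((Taxon L,Taxon X),Taxon Q),Taxon V).
Taxon V is sister to the clade containing all other ingroup taxa, so it is the earliest-diverging (most basal) ingroup lineage.

Taxon V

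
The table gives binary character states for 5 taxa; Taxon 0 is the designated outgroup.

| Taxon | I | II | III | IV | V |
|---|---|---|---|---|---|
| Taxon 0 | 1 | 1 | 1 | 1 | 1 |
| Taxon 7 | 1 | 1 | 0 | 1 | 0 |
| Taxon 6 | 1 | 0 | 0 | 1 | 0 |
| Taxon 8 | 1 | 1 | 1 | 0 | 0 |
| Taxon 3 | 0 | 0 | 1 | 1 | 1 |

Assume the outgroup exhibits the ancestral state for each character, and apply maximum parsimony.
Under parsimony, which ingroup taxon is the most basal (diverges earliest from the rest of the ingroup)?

The outgroup has state '1' for every character, so '0' is the derived state throughout.
I: derived state '0' in Taxon 3 only — an autapomorphy, so it tells us nothing about relationships among taxa.
II groups Taxon 3 and Taxon 6, which is incompatible with the clades supported by the remaining characters; treating it as convergent (homoplasy) costs fewer steps than any alternative tree.
III (derived state '0') is shared by Taxon 6 and Taxon 7 — a synapomorphy uniting that clade.
IV: derived state '0' in Taxon 8 only — an autapomorphy, so it tells us nothing about relationships among taxa.
V: derived state '0' in Taxon 6, Taxon 7, and Taxon 8 only — synapomorphy for {Taxon 6, Taxon 7, Taxon 8}.
Most parsimonious ingroup topology: (((Taxon 7,Taxon 6),Taxon 8),Taxon 3).
Taxon 3 is sister to the clade containing all other ingroup taxa, so it is the earliest-diverging (most basal) ingroup lineage.

Taxon 3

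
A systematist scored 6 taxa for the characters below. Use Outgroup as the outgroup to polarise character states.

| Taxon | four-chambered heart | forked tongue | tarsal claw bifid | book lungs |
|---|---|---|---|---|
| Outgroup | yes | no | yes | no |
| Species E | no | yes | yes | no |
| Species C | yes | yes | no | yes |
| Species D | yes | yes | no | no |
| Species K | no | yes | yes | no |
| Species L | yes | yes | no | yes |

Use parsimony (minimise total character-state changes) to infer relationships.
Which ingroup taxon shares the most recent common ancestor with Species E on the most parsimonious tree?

Character polarity is set by the outgroup: the derived state is whichever differs from the outgroup's state, so for four-chambered heart, tarsal claw bifid the derived state is 'no', and for the remaining characters it is 'yes'.
Only Species E and Species K show the derived state 'no' for four-chambered heart, supporting them as a clade.
All ingroup taxa share the derived state 'yes' for forked tongue; it defines the ingroup but does not resolve relationships within it.
Only Species C, Species D, and Species L show the derived state 'no' for tarsal claw bifid, supporting them as a clade.
Only Species C and Species L show the derived state 'yes' for book lungs, supporting them as a clade.
Most parsimonious ingroup topology: ((Species E,Species K),((Species C,Species L),Species D)).
Species E and Species K form a cherry on this tree, so they are sister taxa.

Species K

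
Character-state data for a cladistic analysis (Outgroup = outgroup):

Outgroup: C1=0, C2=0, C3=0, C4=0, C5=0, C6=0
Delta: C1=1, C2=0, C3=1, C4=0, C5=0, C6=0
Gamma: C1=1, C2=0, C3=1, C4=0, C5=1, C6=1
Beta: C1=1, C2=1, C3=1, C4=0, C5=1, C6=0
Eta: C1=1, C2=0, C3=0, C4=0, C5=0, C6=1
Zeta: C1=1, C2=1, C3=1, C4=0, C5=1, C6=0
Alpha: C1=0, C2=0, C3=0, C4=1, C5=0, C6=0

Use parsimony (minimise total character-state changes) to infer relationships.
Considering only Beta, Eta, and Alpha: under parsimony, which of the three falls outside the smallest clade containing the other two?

Alpha

The outgroup has state '0' for every character, so '1' is the derived state throughout.
C1: derived state '1' in Beta, Delta, Eta, Gamma, and Zeta only — synapomorphy for {Beta, Delta, Eta, Gamma, Zeta}.
C2 (derived state '1') is shared by Beta and Zeta — a synapomorphy uniting that clade.
C3 (derived state '1') is shared by Beta, Delta, Gamma, and Zeta — a synapomorphy uniting that clade.
C4 (derived state '1') is unique to Alpha (autapomorphy; uninformative for grouping).
C5 (derived state '1') is shared by Beta, Gamma, and Zeta — a synapomorphy uniting that clade.
C6 (state '1') occurs in Eta and Gamma but conflicts with the nesting implied by the other characters — most parsimoniously interpreted as homoplasy.
Most parsimonious ingroup topology: (((Delta,(Gamma,(Beta,Zeta))),Eta),Alpha).
Beta and Eta share a more recent common ancestor with each other than either does with Alpha, so Alpha is the least closely related of the three.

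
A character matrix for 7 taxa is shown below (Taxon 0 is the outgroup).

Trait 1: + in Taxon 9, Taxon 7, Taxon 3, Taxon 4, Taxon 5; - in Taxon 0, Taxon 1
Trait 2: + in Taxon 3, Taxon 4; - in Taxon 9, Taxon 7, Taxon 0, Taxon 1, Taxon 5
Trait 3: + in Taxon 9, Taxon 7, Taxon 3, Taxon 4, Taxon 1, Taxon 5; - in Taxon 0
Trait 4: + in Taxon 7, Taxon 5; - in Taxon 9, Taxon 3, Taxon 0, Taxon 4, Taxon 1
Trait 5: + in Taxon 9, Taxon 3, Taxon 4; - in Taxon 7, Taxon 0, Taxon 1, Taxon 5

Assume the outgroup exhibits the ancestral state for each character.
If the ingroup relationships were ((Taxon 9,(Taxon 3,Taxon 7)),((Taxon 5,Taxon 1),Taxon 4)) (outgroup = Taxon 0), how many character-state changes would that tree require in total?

Map each character onto ((Taxon 9,(Taxon 3,Taxon 7)),((Taxon 5,Taxon 1),Taxon 4)) (rooted by Taxon 0) and count the minimum state changes it requires (Fitch parsimony):
Trait 1: 2; Trait 2: 2; Trait 3: 1; Trait 4: 2; Trait 5: 3.
Total tree length = 10.

10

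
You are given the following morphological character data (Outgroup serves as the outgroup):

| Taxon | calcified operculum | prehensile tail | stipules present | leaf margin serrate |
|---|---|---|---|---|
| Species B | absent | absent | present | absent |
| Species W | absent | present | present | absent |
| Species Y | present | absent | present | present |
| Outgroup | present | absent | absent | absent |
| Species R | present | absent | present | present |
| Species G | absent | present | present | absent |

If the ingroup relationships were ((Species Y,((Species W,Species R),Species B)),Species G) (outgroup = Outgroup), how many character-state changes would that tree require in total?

Map each character onto ((Species Y,((Species W,Species R),Species B)),Species G) (rooted by Outgroup) and count the minimum state changes it requires (Fitch parsimony):
calcified operculum: 3; prehensile tail: 2; stipules present: 1; leaf margin serrate: 2.
Total tree length = 8.

8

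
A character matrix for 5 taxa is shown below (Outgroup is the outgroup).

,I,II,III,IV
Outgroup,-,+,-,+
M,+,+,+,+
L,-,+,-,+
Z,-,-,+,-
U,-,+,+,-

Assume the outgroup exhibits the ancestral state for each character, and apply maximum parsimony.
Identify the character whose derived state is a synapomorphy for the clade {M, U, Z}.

III

Character polarity is set by the outgroup: the derived state is whichever differs from the outgroup's state, so for II, IV the derived state is '-', and for the remaining characters it is '+'.
I (derived state '+') is unique to M (autapomorphy; uninformative for grouping).
II: derived state '-' in Z only — an autapomorphy, so it tells us nothing about relationships among taxa.
III (derived state '+') is shared by M, U, and Z — a synapomorphy uniting that clade.
IV (derived state '-') is shared by U and Z — a synapomorphy uniting that clade.
Most parsimonious ingroup topology: ((M,(Z,U)),L).
The clade {M, U, Z} is supported by III: its derived state '+' occurs in exactly those taxa and in no other taxon (including the outgroup).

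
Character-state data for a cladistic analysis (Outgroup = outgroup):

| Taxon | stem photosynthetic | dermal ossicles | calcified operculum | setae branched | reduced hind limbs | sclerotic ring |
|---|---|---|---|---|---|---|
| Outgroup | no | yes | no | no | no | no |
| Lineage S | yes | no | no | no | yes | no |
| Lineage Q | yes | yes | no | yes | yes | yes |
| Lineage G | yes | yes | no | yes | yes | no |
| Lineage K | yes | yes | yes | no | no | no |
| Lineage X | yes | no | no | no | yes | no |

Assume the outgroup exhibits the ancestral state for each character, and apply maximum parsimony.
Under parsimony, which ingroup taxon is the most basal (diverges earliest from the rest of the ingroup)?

Lineage K

Character polarity is set by the outgroup: the derived state is whichever differs from the outgroup's state, so for dermal ossicles the derived state is 'no', and for the remaining characters it is 'yes'.
All ingroup taxa share the derived state 'yes' for stem photosynthetic; it defines the ingroup but does not resolve relationships within it.
Only Lineage S and Lineage X show the derived state 'no' for dermal ossicles, supporting them as a clade.
calcified operculum (derived state 'yes') is unique to Lineage K (autapomorphy; uninformative for grouping).
Only Lineage G and Lineage Q show the derived state 'yes' for setae branched, supporting them as a clade.
Only Lineage G, Lineage Q, Lineage S, and Lineage X show the derived state 'yes' for reduced hind limbs, supporting them as a clade.
sclerotic ring: derived state 'yes' in Lineage Q only — an autapomorphy, so it tells us nothing about relationships among taxa.
Most parsimonious ingroup topology: (((Lineage S,Lineage X),(Lineage Q,Lineage G)),Lineage K).
Lineage K is sister to the clade containing all other ingroup taxa, so it is the earliest-diverging (most basal) ingroup lineage.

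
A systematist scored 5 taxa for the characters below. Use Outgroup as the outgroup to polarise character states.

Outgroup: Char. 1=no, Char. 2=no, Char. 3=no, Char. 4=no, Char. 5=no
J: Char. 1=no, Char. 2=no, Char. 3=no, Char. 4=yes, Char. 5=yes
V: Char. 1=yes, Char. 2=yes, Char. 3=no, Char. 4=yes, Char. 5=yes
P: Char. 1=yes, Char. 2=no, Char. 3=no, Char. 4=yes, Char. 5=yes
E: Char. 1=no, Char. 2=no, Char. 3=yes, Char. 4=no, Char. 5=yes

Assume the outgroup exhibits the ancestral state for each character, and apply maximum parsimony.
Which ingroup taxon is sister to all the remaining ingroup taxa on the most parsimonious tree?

The outgroup has state 'no' for every character, so 'yes' is the derived state throughout.
Char. 1 (derived state 'yes') is shared by P and V — a synapomorphy uniting that clade.
Char. 2 (derived state 'yes') is unique to V (autapomorphy; uninformative for grouping).
Char. 3 (derived state 'yes') is unique to E (autapomorphy; uninformative for grouping).
Only J, P, and V show the derived state 'yes' for Char. 4, supporting them as a clade.
All ingroup taxa share the derived state 'yes' for Char. 5; it defines the ingroup but does not resolve relationships within it.
Most parsimonious ingroup topology: ((J,(V,P)),E).
E is sister to the clade containing all other ingroup taxa, so it is the earliest-diverging (most basal) ingroup lineage.

E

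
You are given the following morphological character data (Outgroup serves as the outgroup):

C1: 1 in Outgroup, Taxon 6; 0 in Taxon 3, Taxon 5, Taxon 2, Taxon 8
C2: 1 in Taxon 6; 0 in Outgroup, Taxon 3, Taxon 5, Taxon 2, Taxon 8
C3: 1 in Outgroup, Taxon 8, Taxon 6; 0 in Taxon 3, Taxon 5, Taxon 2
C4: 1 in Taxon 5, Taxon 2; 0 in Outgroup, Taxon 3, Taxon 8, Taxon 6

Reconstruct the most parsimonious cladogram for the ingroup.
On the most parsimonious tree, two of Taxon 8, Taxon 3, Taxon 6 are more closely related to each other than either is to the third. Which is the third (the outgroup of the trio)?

Character polarity is set by the outgroup: the derived state is whichever differs from the outgroup's state, so for C1, C3 the derived state is '0', and for the remaining characters it is '1'.
Only Taxon 2, Taxon 3, Taxon 5, and Taxon 8 show the derived state '0' for C1, supporting them as a clade.
C2 (derived state '1') is unique to Taxon 6 (autapomorphy; uninformative for grouping).
C3 (derived state '0') is shared by Taxon 2, Taxon 3, and Taxon 5 — a synapomorphy uniting that clade.
Only Taxon 2 and Taxon 5 show the derived state '1' for C4, supporting them as a clade.
Most parsimonious ingroup topology: (((Taxon 3,(Taxon 5,Taxon 2)),Taxon 8),Taxon 6).
Taxon 8 and Taxon 3 share a more recent common ancestor with each other than either does with Taxon 6, so Taxon 6 is the least closely related of the three.

Taxon 6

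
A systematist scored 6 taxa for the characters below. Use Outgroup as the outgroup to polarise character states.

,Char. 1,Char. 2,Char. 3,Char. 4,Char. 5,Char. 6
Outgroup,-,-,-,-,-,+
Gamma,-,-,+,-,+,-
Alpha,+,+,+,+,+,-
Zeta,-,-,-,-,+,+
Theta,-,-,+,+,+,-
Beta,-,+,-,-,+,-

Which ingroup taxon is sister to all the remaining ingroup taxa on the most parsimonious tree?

Zeta

Character polarity is set by the outgroup: the derived state is whichever differs from the outgroup's state, so for Char. 6 the derived state is '-', and for the remaining characters it is '+'.
Char. 1: derived state '+' in Alpha only — an autapomorphy, so it tells us nothing about relationships among taxa.
Char. 2 groups Alpha and Beta, which is incompatible with the clades supported by the remaining characters; treating it as convergent (homoplasy) costs fewer steps than any alternative tree.
Char. 3 (derived state '+') is shared by Alpha, Gamma, and Theta — a synapomorphy uniting that clade.
Char. 4: derived state '+' in Alpha and Theta only — synapomorphy for {Alpha, Theta}.
Char. 5 (derived state '+') is shared by all ingroup taxa — unites the whole ingroup.
Only Alpha, Beta, Gamma, and Theta show the derived state '-' for Char. 6, supporting them as a clade.
Most parsimonious ingroup topology: (((Gamma,(Alpha,Theta)),Beta),Zeta).
Zeta is sister to the clade containing all other ingroup taxa, so it is the earliest-diverging (most basal) ingroup lineage.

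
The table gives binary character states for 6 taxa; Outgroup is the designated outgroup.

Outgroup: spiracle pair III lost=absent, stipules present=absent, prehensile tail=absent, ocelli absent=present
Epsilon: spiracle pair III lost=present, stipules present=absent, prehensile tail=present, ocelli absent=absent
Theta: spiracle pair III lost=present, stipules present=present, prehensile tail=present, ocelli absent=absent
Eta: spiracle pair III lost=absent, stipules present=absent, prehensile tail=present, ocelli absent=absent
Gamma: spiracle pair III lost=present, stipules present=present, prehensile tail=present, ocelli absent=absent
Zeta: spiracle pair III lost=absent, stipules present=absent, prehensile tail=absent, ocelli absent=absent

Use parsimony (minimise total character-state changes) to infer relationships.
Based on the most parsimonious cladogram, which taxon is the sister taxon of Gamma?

Theta

Character polarity is set by the outgroup: the derived state is whichever differs from the outgroup's state, so for ocelli absent the derived state is 'absent', and for the remaining characters it is 'present'.
spiracle pair III lost (derived state 'present') is shared by Epsilon, Gamma, and Theta — a synapomorphy uniting that clade.
stipules present: derived state 'present' in Gamma and Theta only — synapomorphy for {Gamma, Theta}.
prehensile tail: derived state 'present' in Epsilon, Eta, Gamma, and Theta only — synapomorphy for {Epsilon, Eta, Gamma, Theta}.
All ingroup taxa share the derived state 'absent' for ocelli absent; it defines the ingroup but does not resolve relationships within it.
Most parsimonious ingroup topology: (((Epsilon,(Theta,Gamma)),Eta),Zeta).
Gamma and Theta form a cherry on this tree, so they are sister taxa.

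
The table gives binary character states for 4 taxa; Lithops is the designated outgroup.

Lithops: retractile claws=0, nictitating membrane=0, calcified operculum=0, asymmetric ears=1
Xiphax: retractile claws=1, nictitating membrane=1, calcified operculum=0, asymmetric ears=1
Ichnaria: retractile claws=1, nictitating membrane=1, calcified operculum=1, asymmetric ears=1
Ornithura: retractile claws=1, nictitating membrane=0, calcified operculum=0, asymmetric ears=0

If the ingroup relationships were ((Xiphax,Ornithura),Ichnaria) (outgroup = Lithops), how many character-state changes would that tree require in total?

5

Map each character onto ((Xiphax,Ornithura),Ichnaria) (rooted by Lithops) and count the minimum state changes it requires (Fitch parsimony):
retractile claws: 1; nictitating membrane: 2; calcified operculum: 1; asymmetric ears: 1.
Total tree length = 5.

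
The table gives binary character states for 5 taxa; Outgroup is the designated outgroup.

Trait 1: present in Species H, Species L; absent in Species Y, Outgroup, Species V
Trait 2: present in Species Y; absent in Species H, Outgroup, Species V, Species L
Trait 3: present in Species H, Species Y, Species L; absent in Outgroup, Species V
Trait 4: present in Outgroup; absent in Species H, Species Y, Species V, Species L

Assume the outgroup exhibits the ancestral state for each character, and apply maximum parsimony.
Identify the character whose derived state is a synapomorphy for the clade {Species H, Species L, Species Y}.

Trait 3

Character polarity is set by the outgroup: the derived state is whichever differs from the outgroup's state, so for Trait 4 the derived state is 'absent', and for the remaining characters it is 'present'.
Trait 1 (derived state 'present') is shared by Species H and Species L — a synapomorphy uniting that clade.
Trait 2 (derived state 'present') is unique to Species Y (autapomorphy; uninformative for grouping).
Trait 3 (derived state 'present') is shared by Species H, Species L, and Species Y — a synapomorphy uniting that clade.
All ingroup taxa share the derived state 'absent' for Trait 4; it defines the ingroup but does not resolve relationships within it.
Most parsimonious ingroup topology: (Species V,((Species H,Species L),Species Y)).
The clade {Species H, Species L, Species Y} is supported by Trait 3: its derived state 'present' occurs in exactly those taxa and in no other taxon (including the outgroup).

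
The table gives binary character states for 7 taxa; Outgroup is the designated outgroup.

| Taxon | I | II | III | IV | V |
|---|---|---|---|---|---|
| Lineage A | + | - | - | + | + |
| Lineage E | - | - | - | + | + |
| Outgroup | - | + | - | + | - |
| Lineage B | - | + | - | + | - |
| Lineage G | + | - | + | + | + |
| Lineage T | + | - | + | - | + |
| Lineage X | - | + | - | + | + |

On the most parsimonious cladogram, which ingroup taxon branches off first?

Character polarity is set by the outgroup: the derived state is whichever differs from the outgroup's state, so for II, IV the derived state is '-', and for the remaining characters it is '+'.
I (derived state '+') is shared by Lineage A, Lineage G, and Lineage T — a synapomorphy uniting that clade.
Only Lineage A, Lineage E, Lineage G, and Lineage T show the derived state '-' for II, supporting them as a clade.
III: derived state '+' in Lineage G and Lineage T only — synapomorphy for {Lineage G, Lineage T}.
IV (derived state '-') is unique to Lineage T (autapomorphy; uninformative for grouping).
Only Lineage A, Lineage E, Lineage G, Lineage T, and Lineage X show the derived state '+' for V, supporting them as a clade.
Most parsimonious ingroup topology: (((((Lineage G,Lineage T),Lineage A),Lineage E),Lineage X),Lineage B).
Lineage B is sister to the clade containing all other ingroup taxa, so it is the earliest-diverging (most basal) ingroup lineage.

Lineage B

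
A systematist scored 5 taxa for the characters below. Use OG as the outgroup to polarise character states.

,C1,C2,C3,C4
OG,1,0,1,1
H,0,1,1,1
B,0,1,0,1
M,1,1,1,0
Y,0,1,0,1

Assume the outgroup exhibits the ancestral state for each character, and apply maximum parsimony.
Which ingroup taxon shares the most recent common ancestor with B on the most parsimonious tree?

Character polarity is set by the outgroup: the derived state is whichever differs from the outgroup's state, so for C1, C3, C4 the derived state is '0', and for the remaining characters it is '1'.
C1 (derived state '0') is shared by B, H, and Y — a synapomorphy uniting that clade.
C2 (derived state '1') is shared by all ingroup taxa — unites the whole ingroup.
C3: derived state '0' in B and Y only — synapomorphy for {B, Y}.
C4 (derived state '0') is unique to M (autapomorphy; uninformative for grouping).
Most parsimonious ingroup topology: ((H,(B,Y)),M).
B and Y form a cherry on this tree, so they are sister taxa.

Y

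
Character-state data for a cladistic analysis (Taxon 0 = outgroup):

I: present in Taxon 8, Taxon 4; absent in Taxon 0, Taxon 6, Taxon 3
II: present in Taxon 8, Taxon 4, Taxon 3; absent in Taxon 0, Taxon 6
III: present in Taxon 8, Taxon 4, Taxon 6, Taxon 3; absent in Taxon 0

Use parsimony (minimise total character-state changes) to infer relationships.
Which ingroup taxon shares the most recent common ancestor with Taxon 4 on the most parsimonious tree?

Taxon 8

The outgroup has state 'absent' for every character, so 'present' is the derived state throughout.
I (derived state 'present') is shared by Taxon 4 and Taxon 8 — a synapomorphy uniting that clade.
Only Taxon 3, Taxon 4, and Taxon 8 show the derived state 'present' for II, supporting them as a clade.
III (derived state 'present') is shared by all ingroup taxa — unites the whole ingroup.
Most parsimonious ingroup topology: (((Taxon 8,Taxon 4),Taxon 3),Taxon 6).
Taxon 4 and Taxon 8 form a cherry on this tree, so they are sister taxa.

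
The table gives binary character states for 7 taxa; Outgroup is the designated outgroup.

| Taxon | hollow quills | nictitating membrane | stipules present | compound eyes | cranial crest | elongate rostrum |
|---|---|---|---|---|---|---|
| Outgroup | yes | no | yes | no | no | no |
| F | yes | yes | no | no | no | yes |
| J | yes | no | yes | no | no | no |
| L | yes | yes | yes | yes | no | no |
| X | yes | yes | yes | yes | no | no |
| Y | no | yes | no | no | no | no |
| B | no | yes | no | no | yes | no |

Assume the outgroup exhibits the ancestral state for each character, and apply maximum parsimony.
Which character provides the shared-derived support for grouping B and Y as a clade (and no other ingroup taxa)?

hollow quills

Character polarity is set by the outgroup: the derived state is whichever differs from the outgroup's state, so for hollow quills, stipules present the derived state is 'no', and for the remaining characters it is 'yes'.
Only B and Y show the derived state 'no' for hollow quills, supporting them as a clade.
Only B, F, L, X, and Y show the derived state 'yes' for nictitating membrane, supporting them as a clade.
Only B, F, and Y show the derived state 'no' for stipules present, supporting them as a clade.
compound eyes (derived state 'yes') is shared by L and X — a synapomorphy uniting that clade.
cranial crest (derived state 'yes') is unique to B (autapomorphy; uninformative for grouping).
elongate rostrum: derived state 'yes' in F only — an autapomorphy, so it tells us nothing about relationships among taxa.
Most parsimonious ingroup topology: (J,(((B,Y),F),(L,X))).
The clade {B, Y} is supported by hollow quills: its derived state 'no' occurs in exactly those taxa and in no other taxon (including the outgroup).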